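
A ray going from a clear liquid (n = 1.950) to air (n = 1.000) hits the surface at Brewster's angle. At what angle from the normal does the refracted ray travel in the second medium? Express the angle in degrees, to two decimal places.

θ_t ≈ 62.85°

θ_B = arctan(n₂/n₁) = arctan(1.000/1.950) = 27.15°.
Since θ_B + θ_t = 90° at Brewster incidence, θ_t = 90° − 27.15° = 62.85°.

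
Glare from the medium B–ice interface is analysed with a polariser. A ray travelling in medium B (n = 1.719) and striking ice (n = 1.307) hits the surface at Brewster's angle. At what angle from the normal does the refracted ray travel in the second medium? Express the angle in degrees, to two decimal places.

θ_B = arctan(n₂/n₁) = arctan(1.307/1.719) = 37.25°.
The refracted ray is perpendicular to the reflected ray, so θ_t = 90° − θ_B = 52.75°.

θ_t ≈ 52.75°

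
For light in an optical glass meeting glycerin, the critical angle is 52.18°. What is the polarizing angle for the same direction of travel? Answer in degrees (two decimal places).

θ_B ≈ 38.31°

n₂/n₁ = sin θ_c = sin 52.18° = 0.7899.
tan θ_B equals the same ratio, so θ_B = arctan(0.7899) = 38.31°.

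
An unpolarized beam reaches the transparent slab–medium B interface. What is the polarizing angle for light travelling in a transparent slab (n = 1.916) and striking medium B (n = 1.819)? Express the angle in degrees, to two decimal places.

Here n₂/n₁ = 1.819/1.916 = 0.9494, and Brewster's law gives tan θ_B = n₂/n₁. Taking the arctangent, θ_B = 43.51°.

θ_B ≈ 43.51°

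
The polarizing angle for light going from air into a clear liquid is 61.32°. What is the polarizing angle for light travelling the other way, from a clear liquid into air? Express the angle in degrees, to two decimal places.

θ_B' ≈ 28.68°

tan θ_B' = n₁/n₂ = 1/tan θ_B, so θ_B' = 90° − θ_B.
θ_B' = 90° − 61.32° = 28.68°.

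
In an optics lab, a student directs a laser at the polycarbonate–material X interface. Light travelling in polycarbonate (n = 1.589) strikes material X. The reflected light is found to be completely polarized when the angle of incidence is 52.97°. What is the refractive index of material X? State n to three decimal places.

n ≈ 2.106

Brewster's law: tan θ_B = n₂/n₁ (light incident in polycarbonate, refracted into material X).
n₂ = n₁ tan θ_B = 1.589 × tan 52.97° = 2.106.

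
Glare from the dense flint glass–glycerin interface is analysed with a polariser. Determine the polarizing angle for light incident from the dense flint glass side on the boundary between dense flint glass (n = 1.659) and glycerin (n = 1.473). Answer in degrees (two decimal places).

The reflected p-component vanishes when tan θ_B = n₂/n₁.
Brewster's condition: tan θ_B = n₂/n₁ = 1.473/1.659 = 0.8879.
So θ_B = arctan 0.8879 = 41.60°.

θ_B ≈ 41.60°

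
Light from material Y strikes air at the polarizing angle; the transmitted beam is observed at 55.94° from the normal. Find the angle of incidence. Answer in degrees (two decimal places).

θ_B ≈ 34.06°

Brewster's condition makes the reflected and refracted beams perpendicular: θ_B + θ_t = 90°.
θ_B = 90° − 55.94° = 34.06°.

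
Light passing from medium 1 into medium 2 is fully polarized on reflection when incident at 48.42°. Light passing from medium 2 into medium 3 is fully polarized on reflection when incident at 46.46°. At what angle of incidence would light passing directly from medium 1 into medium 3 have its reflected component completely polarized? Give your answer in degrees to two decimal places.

n₂/n₁ = tan 48.42° = 1.1271 and n₃/n₂ = tan 46.46° = 1.0523.
n₃/n₁ = 1.1861. Then tan θ_B(1→3) = n₃/n₁, so θ_B(1→3) = arctan(1.1861) = 49.87°.

θ_B ≈ 49.87°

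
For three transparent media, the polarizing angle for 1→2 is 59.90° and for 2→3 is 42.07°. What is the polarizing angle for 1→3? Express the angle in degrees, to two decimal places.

θ_B ≈ 57.29°

tan θ_B(1→2) = n₂/n₁ = tan 59.90° = 1.7251.
tan θ_B(2→3) = n₃/n₂ = tan 42.07° = 0.9026.
n₃/n₁ = 1.5571. Then tan θ_B(1→3) = n₃/n₁, so θ_B(1→3) = arctan(1.5571) = 57.29°.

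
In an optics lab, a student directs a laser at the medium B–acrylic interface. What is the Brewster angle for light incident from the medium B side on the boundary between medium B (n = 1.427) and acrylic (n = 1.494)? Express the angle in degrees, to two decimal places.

θ_B ≈ 46.31°

Brewster's condition: tan θ_B = n₂/n₁ = 1.494/1.427 = 1.0470.
θ_B = arctan(1.0470) = 46.31°.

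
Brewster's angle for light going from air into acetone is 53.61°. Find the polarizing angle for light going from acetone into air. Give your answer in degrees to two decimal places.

θ_B' ≈ 36.39°

tan θ_B' = n₁/n₂ = 1/tan θ_B, so θ_B' = 90° − θ_B.
θ_B' = 90° − 53.61° = 36.39°.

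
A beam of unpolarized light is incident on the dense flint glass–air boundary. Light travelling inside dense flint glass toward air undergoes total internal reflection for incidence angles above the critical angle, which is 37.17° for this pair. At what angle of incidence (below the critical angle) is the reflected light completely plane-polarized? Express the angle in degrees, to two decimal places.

n₂/n₁ = sin θ_c = sin 37.17° = 0.6042.
tan θ_B equals the same ratio, so θ_B = arctan(0.6042) = 31.14°.

θ_B ≈ 31.14°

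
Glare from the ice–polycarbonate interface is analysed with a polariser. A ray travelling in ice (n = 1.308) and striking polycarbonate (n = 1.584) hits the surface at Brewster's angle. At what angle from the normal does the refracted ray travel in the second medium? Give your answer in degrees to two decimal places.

θ_B = arctan(n₂/n₁) = arctan(1.584/1.308) = 50.45°.
The refracted ray is perpendicular to the reflected ray, so θ_t = 90° − θ_B = 39.55°.

θ_t ≈ 39.55°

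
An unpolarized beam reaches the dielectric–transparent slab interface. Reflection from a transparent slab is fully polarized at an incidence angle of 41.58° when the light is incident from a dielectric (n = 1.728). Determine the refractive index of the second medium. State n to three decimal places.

Full polarization of the reflected beam means tan θ_B = n₂/n₁, where n₁ is the incident medium (a dielectric).
n₂ = n₁ tan θ_B = 1.728 × tan 41.58° = 1.533.

n ≈ 1.533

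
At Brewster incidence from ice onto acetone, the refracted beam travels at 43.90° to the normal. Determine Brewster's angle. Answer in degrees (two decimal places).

θ_B ≈ 46.10°

Since the reflected and refracted rays are at right angles at the polarizing angle, θ_B + θ_t = 90°.
So θ_B = 90° − θ_t = 90° − 43.90° = 46.10°.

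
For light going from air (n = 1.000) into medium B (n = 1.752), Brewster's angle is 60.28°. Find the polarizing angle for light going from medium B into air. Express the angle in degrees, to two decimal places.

θ_B' ≈ 29.72°

Reversing the direction swaps n₁ and n₂, so tan θ_B' = 1/tan θ_B and θ_B' = 90° − θ_B.
Hence θ_B' = 90° − 60.28° = 29.72°.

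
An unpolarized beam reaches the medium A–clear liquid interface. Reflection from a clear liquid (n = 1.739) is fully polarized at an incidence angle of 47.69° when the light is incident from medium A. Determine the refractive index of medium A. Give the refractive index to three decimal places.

Full polarization of the reflected beam means tan θ_B = n₂/n₁, where n₁ is the incident medium (medium A).
n₁ = n₂ / tan θ_B = 1.739 / tan 47.69° = 1.583.

n ≈ 1.583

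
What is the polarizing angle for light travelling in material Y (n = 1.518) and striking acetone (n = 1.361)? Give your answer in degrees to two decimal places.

Brewster's condition: tan θ_B = n₂/n₁ = 1.361/1.518 = 0.8966.
So θ_B = arctan 0.8966 = 41.88°.

θ_B ≈ 41.88°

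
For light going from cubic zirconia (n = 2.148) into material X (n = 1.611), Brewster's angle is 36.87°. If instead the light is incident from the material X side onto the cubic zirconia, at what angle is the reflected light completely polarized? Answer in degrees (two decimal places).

tan θ_B' = n₁/n₂ = 1/tan θ_B, so θ_B' = 90° − θ_B.
θ_B' = 90° − 36.87° = 53.13°.

θ_B' ≈ 53.13°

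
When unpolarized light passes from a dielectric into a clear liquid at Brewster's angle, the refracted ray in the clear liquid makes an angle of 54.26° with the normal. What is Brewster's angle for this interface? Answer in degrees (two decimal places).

Since the reflected and refracted rays are at right angles at the polarizing angle, θ_B + θ_t = 90°.
θ_B = 90° − 54.26° = 35.74°.

θ_B ≈ 35.74°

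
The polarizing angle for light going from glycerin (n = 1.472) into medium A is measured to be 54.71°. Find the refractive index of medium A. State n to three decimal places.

At the polarizing angle, tan θ_B = n₂/n₁ with n₁ on the incident side (glycerin) and n₂ on the transmitted side (medium A).
n₂ = n₁ tan θ_B = 1.472 × tan 54.71° = 2.080.

n ≈ 2.080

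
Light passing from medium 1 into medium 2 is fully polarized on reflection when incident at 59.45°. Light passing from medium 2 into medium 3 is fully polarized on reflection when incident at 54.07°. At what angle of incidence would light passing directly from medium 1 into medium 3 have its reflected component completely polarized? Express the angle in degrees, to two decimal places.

tan θ_B(1→2) = n₂/n₁ = tan 59.45° = 1.6943.
tan θ_B(2→3) = n₃/n₂ = tan 54.07° = 1.3799.
So n₃/n₁ = (n₂/n₁)(n₃/n₂) = 1.6943 × 1.3799 = 2.3380.
θ_B(1→3) = arctan(2.3380) = 66.84°.

θ_B ≈ 66.84°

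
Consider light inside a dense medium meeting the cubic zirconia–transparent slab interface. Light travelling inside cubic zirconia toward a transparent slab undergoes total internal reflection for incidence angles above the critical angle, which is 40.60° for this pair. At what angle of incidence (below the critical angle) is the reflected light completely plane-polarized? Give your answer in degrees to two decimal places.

θ_B ≈ 33.06°

sin θ_c = n₂/n₁, so n₂/n₁ = sin 40.60° = 0.6508.
Brewster: tan θ_B = n₂/n₁ = 0.6508.
θ_B = arctan(0.6508) = 33.06°.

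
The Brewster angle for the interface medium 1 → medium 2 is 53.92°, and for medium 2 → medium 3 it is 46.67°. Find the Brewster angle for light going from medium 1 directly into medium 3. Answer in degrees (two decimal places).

tan θ_B(1→2) = n₂/n₁ = tan 53.92° = 1.3723.
tan θ_B(2→3) = n₃/n₂ = tan 46.67° = 1.0601.
n₃/n₁ = 1.4548. Then tan θ_B(1→3) = n₃/n₁, so θ_B(1→3) = arctan(1.4548) = 55.50°.

θ_B ≈ 55.50°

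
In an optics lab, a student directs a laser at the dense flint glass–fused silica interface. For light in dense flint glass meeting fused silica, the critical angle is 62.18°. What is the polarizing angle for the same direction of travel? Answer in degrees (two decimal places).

At the critical angle sin θ_c = n₂/n₁, giving n₂/n₁ = sin 62.18° = 0.8844.
Then tan θ_B = n₂/n₁ = 0.8844, so θ_B = arctan 0.8844 = 41.49°.

θ_B ≈ 41.49°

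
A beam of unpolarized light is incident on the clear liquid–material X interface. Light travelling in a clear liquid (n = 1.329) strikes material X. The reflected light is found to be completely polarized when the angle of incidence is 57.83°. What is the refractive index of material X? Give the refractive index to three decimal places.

Brewster's law: tan θ_B = n₂/n₁ (light incident in a clear liquid, refracted into material X).
n₂ = n₁ tan θ_B = 1.329 × tan 57.83° = 2.113.

n ≈ 2.113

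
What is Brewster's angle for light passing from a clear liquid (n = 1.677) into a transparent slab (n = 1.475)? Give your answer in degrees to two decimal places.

Here n₂/n₁ = 1.475/1.677 = 0.8795, and Brewster's law gives tan θ_B = n₂/n₁. Taking the arctangent, θ_B = 41.33°.

θ_B ≈ 41.33°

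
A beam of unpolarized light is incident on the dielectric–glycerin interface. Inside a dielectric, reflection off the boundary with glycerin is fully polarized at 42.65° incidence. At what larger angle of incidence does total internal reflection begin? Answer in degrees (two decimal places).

tan θ_B = n₂/n₁ = tan 42.65° = 0.9212.
Total internal reflection: sin θ_c = n₂/n₁ = 0.9212.
θ_c = arcsin(0.9212) = 67.10°.

θ_c ≈ 67.10°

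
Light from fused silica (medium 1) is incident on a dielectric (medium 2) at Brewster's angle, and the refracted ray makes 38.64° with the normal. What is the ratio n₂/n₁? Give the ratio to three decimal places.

n₂/n₁ ≈ 1.251

θ_B + θ_t = 90°, so θ_B = 90° − 38.64° = 51.36°.
tan θ_B = n₂/n₁, so n₂/n₁ = tan 51.36° = 1.251.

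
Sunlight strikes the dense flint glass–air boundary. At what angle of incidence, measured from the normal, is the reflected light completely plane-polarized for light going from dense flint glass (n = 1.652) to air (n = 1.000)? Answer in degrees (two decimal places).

θ_B ≈ 31.19°

Brewster's condition: tan θ_B = n₂/n₁ = 1.000/1.652 = 0.6053. Taking the arctangent, θ_B = 31.19°.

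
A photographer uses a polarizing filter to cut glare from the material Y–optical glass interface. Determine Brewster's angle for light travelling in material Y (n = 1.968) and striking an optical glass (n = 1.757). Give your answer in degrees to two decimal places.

Brewster's condition: tan θ_B = n₂/n₁ = 1.757/1.968 = 0.8928.
So θ_B = arctan 0.8928 = 41.76°.

θ_B ≈ 41.76°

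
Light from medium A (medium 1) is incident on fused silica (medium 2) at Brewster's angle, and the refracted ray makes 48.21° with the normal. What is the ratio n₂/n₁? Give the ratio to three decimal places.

n₂/n₁ ≈ 0.894

At Brewster incidence θ_B = 90° − θ_t = 90° − 48.21° = 41.79°.
Then n₂/n₁ = tan θ_B = tan 41.79° = 0.894.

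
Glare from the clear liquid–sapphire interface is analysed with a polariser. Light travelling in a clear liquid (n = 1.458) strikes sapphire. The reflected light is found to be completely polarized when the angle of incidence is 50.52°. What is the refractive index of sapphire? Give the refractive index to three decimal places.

At Brewster's angle, tan θ_B = n₂/n₁ with n₁ on the incident side (a clear liquid) and n₂ on the transmitted side (sapphire).
n₂ = n₁ tan θ_B = 1.458 × tan 50.52° = 1.770.

n ≈ 1.770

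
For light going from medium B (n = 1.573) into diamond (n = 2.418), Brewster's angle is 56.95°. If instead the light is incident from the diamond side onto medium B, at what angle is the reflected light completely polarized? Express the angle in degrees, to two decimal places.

The two Brewster angles are complementary: θ_B' = 90° − θ_B = 90° − 56.95° = 33.05°.

θ_B' ≈ 33.05°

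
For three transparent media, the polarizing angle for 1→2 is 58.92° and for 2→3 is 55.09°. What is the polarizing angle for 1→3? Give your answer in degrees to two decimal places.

Each Brewster angle gives a ratio: n₂/n₁ = tan 58.92° = 1.6590, n₃/n₂ = tan 55.09° = 1.4329.
Multiplying, n₃/n₁ = 1.6590 × 1.4329 = 2.3773, and θ_B(1→3) = arctan 2.3773 = 67.19°.

θ_B ≈ 67.19°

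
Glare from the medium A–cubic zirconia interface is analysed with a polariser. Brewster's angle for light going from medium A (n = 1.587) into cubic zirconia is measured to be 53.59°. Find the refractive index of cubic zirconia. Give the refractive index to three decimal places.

Full polarization of the reflected beam means tan θ_B = n₂/n₁, where n₁ is the incident medium (medium A).
n₂ = n₁ tan θ_B = 1.587 × tan 53.59° = 2.152.

n ≈ 2.152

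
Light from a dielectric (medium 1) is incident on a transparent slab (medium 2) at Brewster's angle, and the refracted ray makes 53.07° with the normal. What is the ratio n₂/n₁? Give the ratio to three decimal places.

At Brewster incidence θ_B = 90° − θ_t = 90° − 53.07° = 36.93°.
Then n₂/n₁ = tan θ_B = tan 36.93° = 0.752.

n₂/n₁ ≈ 0.752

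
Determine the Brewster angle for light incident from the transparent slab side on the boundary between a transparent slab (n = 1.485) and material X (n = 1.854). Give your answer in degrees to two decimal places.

tan θ_B = n₂/n₁ = 1.854/1.485 = 1.2485. Taking the arctangent, θ_B = 51.31°.

θ_B ≈ 51.31°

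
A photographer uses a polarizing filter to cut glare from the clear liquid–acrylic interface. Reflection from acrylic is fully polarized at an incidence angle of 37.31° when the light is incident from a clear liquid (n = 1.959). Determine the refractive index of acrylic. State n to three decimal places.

n ≈ 1.493

Brewster's law: tan θ_B = n₂/n₁ (light incident in a clear liquid, refracted into acrylic).
n₂ = n₁ tan θ_B = 1.959 × tan 37.31° = 1.493.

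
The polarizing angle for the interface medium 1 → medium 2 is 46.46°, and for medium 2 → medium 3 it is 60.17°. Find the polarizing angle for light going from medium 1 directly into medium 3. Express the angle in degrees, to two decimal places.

θ_B ≈ 61.41°

tan θ_B(1→2) = n₂/n₁ = tan 46.46° = 1.0523.
tan θ_B(2→3) = n₃/n₂ = tan 60.17° = 1.7440.
Multiplying, n₃/n₁ = 1.0523 × 1.7440 = 1.8352, and θ_B(1→3) = arctan 1.8352 = 61.41°.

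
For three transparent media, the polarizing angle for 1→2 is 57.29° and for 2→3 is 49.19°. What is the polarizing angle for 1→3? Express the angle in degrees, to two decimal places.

n₂/n₁ = tan 57.29° = 1.5571 and n₃/n₂ = tan 49.19° = 1.1581.
Multiplying, n₃/n₁ = 1.5571 × 1.1581 = 1.8032, and θ_B(1→3) = arctan 1.8032 = 60.99°.

θ_B ≈ 60.99°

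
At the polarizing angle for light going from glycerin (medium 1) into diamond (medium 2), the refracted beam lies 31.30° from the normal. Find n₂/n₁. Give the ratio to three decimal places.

n₂/n₁ ≈ 1.645

θ_B + θ_t = 90°, so θ_B = 90° − 31.30° = 58.70°.
Then n₂/n₁ = tan θ_B = tan 58.70° = 1.645.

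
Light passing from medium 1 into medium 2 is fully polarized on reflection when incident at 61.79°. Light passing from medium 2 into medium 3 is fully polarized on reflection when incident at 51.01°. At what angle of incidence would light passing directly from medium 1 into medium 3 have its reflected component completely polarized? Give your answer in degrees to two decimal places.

n₂/n₁ = tan 61.79° = 1.8642 and n₃/n₂ = tan 51.01° = 1.2353.
n₃/n₁ = 2.3029. Then tan θ_B(1→3) = n₃/n₁, so θ_B(1→3) = arctan(2.3029) = 66.53°.

θ_B ≈ 66.53°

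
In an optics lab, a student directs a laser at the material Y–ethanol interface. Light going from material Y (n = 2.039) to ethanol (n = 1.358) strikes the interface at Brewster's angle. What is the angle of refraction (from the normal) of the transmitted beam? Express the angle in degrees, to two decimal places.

First find Brewster's angle: tan θ_B = 1.358/2.039 = 0.6660, giving θ_B = 33.66°.
Since θ_B + θ_t = 90° at Brewster incidence, θ_t = 90° − 33.66° = 56.34°.

θ_t ≈ 56.34°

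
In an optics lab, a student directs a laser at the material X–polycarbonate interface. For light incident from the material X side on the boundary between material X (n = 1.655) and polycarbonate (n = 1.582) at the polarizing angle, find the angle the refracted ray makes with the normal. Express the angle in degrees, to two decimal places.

θ_B = arctan(n₂/n₁) = arctan(1.582/1.655) = 43.71°.
At Brewster's angle the reflected and refracted rays are perpendicular, so θ_t = 90° − θ_B = 90° − 43.71° = 46.29°.

θ_t ≈ 46.29°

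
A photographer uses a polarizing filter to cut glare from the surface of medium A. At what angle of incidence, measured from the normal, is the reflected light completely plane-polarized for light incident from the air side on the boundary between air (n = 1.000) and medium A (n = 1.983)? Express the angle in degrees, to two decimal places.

Brewster's condition: tan θ_B = n₂/n₁ = 1.983/1.000 = 1.9830. Taking the arctangent, θ_B = 63.24°.

θ_B ≈ 63.24°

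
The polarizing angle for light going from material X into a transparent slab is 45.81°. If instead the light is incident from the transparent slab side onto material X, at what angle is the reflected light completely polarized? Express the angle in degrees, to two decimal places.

The two Brewster angles are complementary: θ_B' = 90° − θ_B = 90° − 45.81° = 44.19°.

θ_B' ≈ 44.19°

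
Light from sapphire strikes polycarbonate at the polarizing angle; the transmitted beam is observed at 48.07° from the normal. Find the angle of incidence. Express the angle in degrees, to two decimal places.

θ_B ≈ 41.93°

Brewster's condition makes the reflected and refracted beams perpendicular: θ_B + θ_t = 90°.
So θ_B = 90° − θ_t = 90° − 48.07° = 41.93°.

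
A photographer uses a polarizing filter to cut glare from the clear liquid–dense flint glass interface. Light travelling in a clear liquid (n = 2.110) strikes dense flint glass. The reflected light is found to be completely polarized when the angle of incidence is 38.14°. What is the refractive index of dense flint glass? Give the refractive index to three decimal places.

At Brewster's angle, tan θ_B = n₂/n₁ with n₁ on the incident side (a clear liquid) and n₂ on the transmitted side (dense flint glass).
n₂ = n₁ tan θ_B = 2.110 × tan 38.14° = 1.657.

n ≈ 1.657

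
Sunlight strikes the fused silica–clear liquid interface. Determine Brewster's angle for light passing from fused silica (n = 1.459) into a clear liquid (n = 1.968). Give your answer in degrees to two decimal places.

At Brewster's angle the reflected and refracted rays are perpendicular, which with Snell's law gives tan θ_B = n₂/n₁.
tan θ_B = n₂/n₁ = 1.968/1.459 = 1.3489. Taking the arctangent, θ_B = 53.45°.

θ_B ≈ 53.45°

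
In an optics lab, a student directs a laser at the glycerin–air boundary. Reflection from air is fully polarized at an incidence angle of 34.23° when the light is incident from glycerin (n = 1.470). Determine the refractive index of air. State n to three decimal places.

n ≈ 1.000

At the polarizing angle, tan θ_B = n₂/n₁ with n₁ on the incident side (glycerin) and n₂ on the transmitted side (air).
n₂ = n₁ tan θ_B = 1.470 × tan 34.23° = 1.000.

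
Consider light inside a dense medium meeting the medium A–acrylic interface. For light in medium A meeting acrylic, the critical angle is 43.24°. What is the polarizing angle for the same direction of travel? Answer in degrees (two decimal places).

n₂/n₁ = sin θ_c = sin 43.24° = 0.6851.
tan θ_B equals the same ratio, so θ_B = arctan(0.6851) = 34.41°.

θ_B ≈ 34.41°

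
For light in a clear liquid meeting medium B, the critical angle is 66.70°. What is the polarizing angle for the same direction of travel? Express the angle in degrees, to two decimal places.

θ_B ≈ 42.57°

At the critical angle sin θ_c = n₂/n₁, giving n₂/n₁ = sin 66.70° = 0.9184.
Then tan θ_B = n₂/n₁ = 0.9184, so θ_B = arctan 0.9184 = 42.57°.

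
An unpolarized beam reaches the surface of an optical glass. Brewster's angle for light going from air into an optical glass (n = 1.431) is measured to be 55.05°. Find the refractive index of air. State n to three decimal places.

n ≈ 1.000

Brewster's law: tan θ_B = n₂/n₁ (light incident in air, refracted into an optical glass).
n₁ = n₂ / tan θ_B = 1.431 / tan 55.05° = 1.000.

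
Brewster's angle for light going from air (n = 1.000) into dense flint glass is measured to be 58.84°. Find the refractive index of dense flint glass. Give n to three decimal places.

n ≈ 1.654

At Brewster's angle, tan θ_B = n₂/n₁ with n₁ on the incident side (air) and n₂ on the transmitted side (dense flint glass).
n₂ = n₁ tan θ_B = 1.000 × tan 58.84° = 1.654.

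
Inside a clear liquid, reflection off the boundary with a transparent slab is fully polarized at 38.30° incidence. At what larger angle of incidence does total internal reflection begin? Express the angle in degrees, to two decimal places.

From Brewster, n₂/n₁ = tan θ_B = tan 38.30° = 0.7898.
Then sin θ_c = n₂/n₁ = 0.7898, so θ_c = arcsin 0.7898 = 52.16°.

θ_c ≈ 52.16°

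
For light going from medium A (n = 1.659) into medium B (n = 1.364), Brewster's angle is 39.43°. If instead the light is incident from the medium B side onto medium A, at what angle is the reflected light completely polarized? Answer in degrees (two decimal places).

Reversing the direction swaps n₁ and n₂, so tan θ_B' = 1/tan θ_B and θ_B' = 90° − θ_B.
Hence θ_B' = 90° − 39.43° = 50.57°.

θ_B' ≈ 50.57°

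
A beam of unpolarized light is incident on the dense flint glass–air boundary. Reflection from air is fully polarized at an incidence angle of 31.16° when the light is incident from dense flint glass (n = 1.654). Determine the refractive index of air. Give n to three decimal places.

n ≈ 1.000

Brewster's law: tan θ_B = n₂/n₁ (light incident in dense flint glass, refracted into air).
n₂ = n₁ tan θ_B = 1.654 × tan 31.16° = 1.000.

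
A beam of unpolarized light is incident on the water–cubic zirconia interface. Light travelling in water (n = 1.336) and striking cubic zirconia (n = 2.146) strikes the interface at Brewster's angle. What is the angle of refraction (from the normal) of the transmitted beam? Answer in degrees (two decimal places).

θ_t ≈ 31.90°

First find Brewster's angle: tan θ_B = 2.146/1.336 = 1.6063, giving θ_B = 58.10°.
At Brewster's angle the reflected and refracted rays are perpendicular, so θ_t = 90° − θ_B = 90° − 58.10° = 31.90°.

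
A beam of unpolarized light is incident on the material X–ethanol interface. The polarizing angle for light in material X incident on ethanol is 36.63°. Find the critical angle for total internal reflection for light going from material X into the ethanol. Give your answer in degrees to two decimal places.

θ_c ≈ 48.03°

tan θ_B = n₂/n₁ = tan 36.63° = 0.7435.
Total internal reflection: sin θ_c = n₂/n₁ = 0.7435.
θ_c = arcsin(0.7435) = 48.03°.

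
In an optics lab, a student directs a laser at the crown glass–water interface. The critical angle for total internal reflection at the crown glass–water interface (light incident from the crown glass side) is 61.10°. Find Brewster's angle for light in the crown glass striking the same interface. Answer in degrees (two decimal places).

sin θ_c = n₂/n₁, so n₂/n₁ = sin 61.10° = 0.8755.
Brewster: tan θ_B = n₂/n₁ = 0.8755.
θ_B = arctan(0.8755) = 41.20°.

θ_B ≈ 41.20°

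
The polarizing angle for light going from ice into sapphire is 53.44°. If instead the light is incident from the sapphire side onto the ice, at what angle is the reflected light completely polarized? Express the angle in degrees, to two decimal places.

The two Brewster angles are complementary: θ_B' = 90° − θ_B = 90° − 53.44° = 36.56°.

θ_B' ≈ 36.56°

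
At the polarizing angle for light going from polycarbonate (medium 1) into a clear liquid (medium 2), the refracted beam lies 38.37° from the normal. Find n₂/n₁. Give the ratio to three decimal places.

θ_B + θ_t = 90°, so θ_B = 90° − 38.37° = 51.63°.
tan θ_B = n₂/n₁, so n₂/n₁ = tan 51.63° = 1.263.

n₂/n₁ ≈ 1.263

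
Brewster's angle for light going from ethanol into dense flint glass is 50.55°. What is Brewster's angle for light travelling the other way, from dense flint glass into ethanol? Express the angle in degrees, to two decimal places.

Reversing the direction swaps n₁ and n₂, so tan θ_B' = 1/tan θ_B and θ_B' = 90° − θ_B.
Hence θ_B' = 90° − 50.55° = 39.45°.

θ_B' ≈ 39.45°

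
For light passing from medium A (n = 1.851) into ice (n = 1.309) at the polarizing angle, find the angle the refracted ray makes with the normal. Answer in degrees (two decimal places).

θ_t ≈ 54.73°

tan θ_B = n₂/n₁ = 1.309/1.851 = 0.7072, so θ_B = 35.27°.
Since θ_B + θ_t = 90° at Brewster incidence, θ_t = 90° − 35.27° = 54.73°.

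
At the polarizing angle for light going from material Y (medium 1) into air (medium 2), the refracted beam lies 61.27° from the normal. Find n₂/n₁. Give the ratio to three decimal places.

n₂/n₁ ≈ 0.548

θ_B + θ_t = 90°, so θ_B = 90° − 61.27° = 28.73°.
tan θ_B = n₂/n₁, so n₂/n₁ = tan 28.73° = 0.548.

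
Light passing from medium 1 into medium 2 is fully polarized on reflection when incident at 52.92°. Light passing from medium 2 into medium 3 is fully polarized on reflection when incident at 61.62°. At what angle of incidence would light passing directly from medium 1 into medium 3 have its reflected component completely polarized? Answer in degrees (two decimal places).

tan θ_B(1→2) = n₂/n₁ = tan 52.92° = 1.3232.
tan θ_B(2→3) = n₃/n₂ = tan 61.62° = 1.8510.
n₃/n₁ = 2.4492. Then tan θ_B(1→3) = n₃/n₁, so θ_B(1→3) = arctan(2.4492) = 67.79°.

θ_B ≈ 67.79°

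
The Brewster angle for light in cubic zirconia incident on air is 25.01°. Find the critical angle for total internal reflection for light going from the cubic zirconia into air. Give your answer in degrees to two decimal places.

n₂/n₁ = tan 25.01° = 0.4665; the critical angle satisfies sin θ_c = n₂/n₁.
θ_c = arcsin(0.4665) = 27.81°.

θ_c ≈ 27.81°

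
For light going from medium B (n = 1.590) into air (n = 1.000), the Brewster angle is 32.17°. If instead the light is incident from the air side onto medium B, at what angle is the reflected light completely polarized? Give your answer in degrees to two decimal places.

θ_B' ≈ 57.83°

Reversing the direction swaps n₁ and n₂, so tan θ_B' = 1/tan θ_B and θ_B' = 90° − θ_B.
Hence θ_B' = 90° − 32.17° = 57.83°.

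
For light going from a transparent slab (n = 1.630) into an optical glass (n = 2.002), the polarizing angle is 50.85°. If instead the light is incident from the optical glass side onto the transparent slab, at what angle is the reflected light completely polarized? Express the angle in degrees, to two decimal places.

θ_B' ≈ 39.15°

The two Brewster angles are complementary: θ_B' = 90° − θ_B = 90° − 50.85° = 39.15°.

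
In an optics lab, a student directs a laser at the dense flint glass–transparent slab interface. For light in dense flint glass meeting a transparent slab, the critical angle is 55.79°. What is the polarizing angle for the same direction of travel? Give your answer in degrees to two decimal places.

At the critical angle sin θ_c = n₂/n₁, giving n₂/n₁ = sin 55.79° = 0.8270.
Then tan θ_B = n₂/n₁ = 0.8270, so θ_B = arctan 0.8270 = 39.59°.

θ_B ≈ 39.59°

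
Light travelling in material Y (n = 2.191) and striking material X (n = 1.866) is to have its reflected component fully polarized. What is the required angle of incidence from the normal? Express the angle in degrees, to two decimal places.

tan θ_B = n₂/n₁ = 1.866/2.191 = 0.8517. Taking the arctangent, θ_B = 40.42°.

θ_B ≈ 40.42°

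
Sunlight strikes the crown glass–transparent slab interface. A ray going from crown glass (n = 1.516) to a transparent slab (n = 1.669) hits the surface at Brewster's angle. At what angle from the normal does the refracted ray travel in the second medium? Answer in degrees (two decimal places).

θ_B = arctan(n₂/n₁) = arctan(1.669/1.516) = 47.75°.
The refracted ray is perpendicular to the reflected ray, so θ_t = 90° − θ_B = 42.25°.

θ_t ≈ 42.25°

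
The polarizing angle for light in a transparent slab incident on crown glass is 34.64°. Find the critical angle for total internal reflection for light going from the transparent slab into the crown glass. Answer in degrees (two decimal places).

θ_c ≈ 43.70°

From Brewster, n₂/n₁ = tan θ_B = tan 34.64° = 0.6909.
Then sin θ_c = n₂/n₁ = 0.6909, so θ_c = arcsin 0.6909 = 43.70°.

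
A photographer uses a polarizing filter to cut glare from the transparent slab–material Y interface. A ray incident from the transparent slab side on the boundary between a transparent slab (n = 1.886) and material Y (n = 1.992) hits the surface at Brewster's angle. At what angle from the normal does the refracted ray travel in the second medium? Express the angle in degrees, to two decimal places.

θ_B = arctan(n₂/n₁) = arctan(1.992/1.886) = 46.57°.
Since θ_B + θ_t = 90° at Brewster incidence, θ_t = 90° − 46.57° = 43.43°.

θ_t ≈ 43.43°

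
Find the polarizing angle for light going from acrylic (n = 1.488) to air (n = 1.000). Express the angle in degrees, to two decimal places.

Brewster's condition: tan θ_B = n₂/n₁ = 1.000/1.488 = 0.6720.
θ_B = arctan(0.6720) = 33.90°.

θ_B ≈ 33.90°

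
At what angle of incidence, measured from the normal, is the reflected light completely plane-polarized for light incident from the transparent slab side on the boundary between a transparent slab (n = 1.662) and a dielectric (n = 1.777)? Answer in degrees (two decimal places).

Brewster's condition: tan θ_B = n₂/n₁ = 1.777/1.662 = 1.0692. Taking the arctangent, θ_B = 46.92°.

θ_B ≈ 46.92°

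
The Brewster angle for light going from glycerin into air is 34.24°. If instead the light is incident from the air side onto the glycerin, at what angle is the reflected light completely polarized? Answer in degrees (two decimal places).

θ_B' ≈ 55.76°

tan θ_B' = n₁/n₂ = 1/tan θ_B, so θ_B' = 90° − θ_B.
θ_B' = 90° − 34.24° = 55.76°.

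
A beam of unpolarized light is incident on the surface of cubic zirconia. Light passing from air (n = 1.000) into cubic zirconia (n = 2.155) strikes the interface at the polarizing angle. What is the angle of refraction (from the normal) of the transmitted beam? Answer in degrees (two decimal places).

First find Brewster's angle: tan θ_B = 2.155/1.000 = 2.1550, giving θ_B = 65.11°.
The refracted ray is perpendicular to the reflected ray, so θ_t = 90° − θ_B = 24.89°.

θ_t ≈ 24.89°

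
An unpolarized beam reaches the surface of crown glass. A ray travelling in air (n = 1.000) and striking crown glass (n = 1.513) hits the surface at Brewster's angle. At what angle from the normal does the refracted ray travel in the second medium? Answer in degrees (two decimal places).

tan θ_B = n₂/n₁ = 1.513/1.000 = 1.5130, so θ_B = 56.54°.
At Brewster's angle the reflected and refracted rays are perpendicular, so θ_t = 90° − θ_B = 90° − 56.54° = 33.46°.

θ_t ≈ 33.46°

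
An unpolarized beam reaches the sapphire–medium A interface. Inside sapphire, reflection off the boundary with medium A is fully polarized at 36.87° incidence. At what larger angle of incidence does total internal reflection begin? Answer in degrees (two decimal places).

From Brewster, n₂/n₁ = tan θ_B = tan 36.87° = 0.7500.
Then sin θ_c = n₂/n₁ = 0.7500, so θ_c = arcsin 0.7500 = 48.59°.

θ_c ≈ 48.59°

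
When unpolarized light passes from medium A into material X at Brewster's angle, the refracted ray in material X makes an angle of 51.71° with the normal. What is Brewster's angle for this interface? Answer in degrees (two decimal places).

At Brewster's angle the reflected and refracted rays are perpendicular, so θ_B + θ_t = 90°.
So θ_B = 90° − θ_t = 90° − 51.71° = 38.29°.

θ_B ≈ 38.29°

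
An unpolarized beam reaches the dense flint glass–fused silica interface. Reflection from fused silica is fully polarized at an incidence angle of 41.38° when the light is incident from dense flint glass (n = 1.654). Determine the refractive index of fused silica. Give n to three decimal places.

n ≈ 1.457

At the Brewster angle, tan θ_B = n₂/n₁ with n₁ on the incident side (dense flint glass) and n₂ on the transmitted side (fused silica).
n₂ = n₁ tan θ_B = 1.654 × tan 41.38° = 1.457.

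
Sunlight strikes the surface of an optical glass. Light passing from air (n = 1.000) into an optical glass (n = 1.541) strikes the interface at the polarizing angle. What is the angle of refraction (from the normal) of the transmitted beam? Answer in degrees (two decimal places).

tan θ_B = n₂/n₁ = 1.541/1.000 = 1.5410, so θ_B = 57.02°.
The refracted ray is perpendicular to the reflected ray, so θ_t = 90° − θ_B = 32.98°.

θ_t ≈ 32.98°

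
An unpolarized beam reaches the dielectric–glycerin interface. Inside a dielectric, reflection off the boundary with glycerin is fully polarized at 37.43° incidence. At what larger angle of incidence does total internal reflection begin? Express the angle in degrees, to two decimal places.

tan θ_B = n₂/n₁ = tan 37.43° = 0.7654.
Total internal reflection: sin θ_c = n₂/n₁ = 0.7654.
θ_c = arcsin(0.7654) = 49.94°.

θ_c ≈ 49.94°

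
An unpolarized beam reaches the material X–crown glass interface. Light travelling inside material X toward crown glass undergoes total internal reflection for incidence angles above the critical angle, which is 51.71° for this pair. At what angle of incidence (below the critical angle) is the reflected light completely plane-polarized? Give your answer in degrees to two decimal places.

θ_B ≈ 38.13°

n₂/n₁ = sin θ_c = sin 51.71° = 0.7849.
tan θ_B equals the same ratio, so θ_B = arctan(0.7849) = 38.13°.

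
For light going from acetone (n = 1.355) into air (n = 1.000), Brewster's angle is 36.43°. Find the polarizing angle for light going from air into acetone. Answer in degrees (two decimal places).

θ_B' ≈ 53.57°

The two Brewster angles are complementary: θ_B' = 90° − θ_B = 90° − 36.43° = 53.57°.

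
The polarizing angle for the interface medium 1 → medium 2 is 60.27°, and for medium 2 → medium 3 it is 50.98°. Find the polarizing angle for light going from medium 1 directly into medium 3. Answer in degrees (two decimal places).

tan θ_B(1→2) = n₂/n₁ = tan 60.27° = 1.7511.
tan θ_B(2→3) = n₃/n₂ = tan 50.98° = 1.2340.
n₃/n₁ = 2.1608. Then tan θ_B(1→3) = n₃/n₁, so θ_B(1→3) = arctan(2.1608) = 65.17°.

θ_B ≈ 65.17°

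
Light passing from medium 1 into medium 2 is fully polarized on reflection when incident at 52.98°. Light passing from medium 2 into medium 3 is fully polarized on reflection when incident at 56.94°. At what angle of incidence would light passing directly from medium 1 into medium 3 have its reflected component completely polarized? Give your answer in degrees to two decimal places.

tan θ_B(1→2) = n₂/n₁ = tan 52.98° = 1.3261.
tan θ_B(2→3) = n₃/n₂ = tan 56.94° = 1.5363.
So n₃/n₁ = (n₂/n₁)(n₃/n₂) = 1.3261 × 1.5363 = 2.0373.
θ_B(1→3) = arctan(2.0373) = 63.86°.

θ_B ≈ 63.86°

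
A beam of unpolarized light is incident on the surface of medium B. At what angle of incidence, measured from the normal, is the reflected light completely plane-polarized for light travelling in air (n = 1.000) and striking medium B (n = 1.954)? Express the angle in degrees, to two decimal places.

θ_B ≈ 62.90°

Brewster's condition: tan θ_B = n₂/n₁ = 1.954/1.000 = 1.9540.
θ_B = arctan(1.9540) = 62.90°.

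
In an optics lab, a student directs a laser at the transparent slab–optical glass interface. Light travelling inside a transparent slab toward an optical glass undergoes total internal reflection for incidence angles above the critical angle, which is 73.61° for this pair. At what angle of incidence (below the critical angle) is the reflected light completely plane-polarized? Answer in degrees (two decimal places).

θ_B ≈ 43.81°

n₂/n₁ = sin θ_c = sin 73.61° = 0.9594.
tan θ_B equals the same ratio, so θ_B = arctan(0.9594) = 43.81°.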